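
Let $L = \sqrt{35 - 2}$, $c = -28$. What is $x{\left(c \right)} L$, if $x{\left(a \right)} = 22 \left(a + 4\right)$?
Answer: $- 528 \sqrt{33} \approx -3033.1$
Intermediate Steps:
$x{\left(a \right)} = 88 + 22 a$ ($x{\left(a \right)} = 22 \left(4 + a\right) = 88 + 22 a$)
$L = \sqrt{33} \approx 5.7446$
$x{\left(c \right)} L = \left(88 + 22 \left(-28\right)\right) \sqrt{33} = \left(88 - 616\right) \sqrt{33} = - 528 \sqrt{33}$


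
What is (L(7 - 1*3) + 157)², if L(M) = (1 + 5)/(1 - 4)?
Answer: 24025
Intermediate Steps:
L(M) = -2 (L(M) = 6/(-3) = 6*(-⅓) = -2)
(L(7 - 1*3) + 157)² = (-2 + 157)² = 155² = 24025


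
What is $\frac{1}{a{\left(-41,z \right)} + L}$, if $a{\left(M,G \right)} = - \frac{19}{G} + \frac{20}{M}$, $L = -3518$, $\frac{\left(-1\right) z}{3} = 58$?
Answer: $- \frac{7134}{25100113} \approx -0.00028422$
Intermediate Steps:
$z = -174$ ($z = \left(-3\right) 58 = -174$)
$\frac{1}{a{\left(-41,z \right)} + L} = \frac{1}{\left(- \frac{19}{-174} + \frac{20}{-41}\right) - 3518} = \frac{1}{\left(\left(-19\right) \left(- \frac{1}{174}\right) + 20 \left(- \frac{1}{41}\right)\right) - 3518} = \frac{1}{\left(\frac{19}{174} - \frac{20}{41}\right) - 3518} = \frac{1}{- \frac{2701}{7134} - 3518} = \frac{1}{- \frac{25100113}{7134}} = - \frac{7134}{25100113}$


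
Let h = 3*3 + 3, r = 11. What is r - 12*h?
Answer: -133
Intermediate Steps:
h = 12 (h = 9 + 3 = 12)
r - 12*h = 11 - 12*12 = 11 - 144 = -133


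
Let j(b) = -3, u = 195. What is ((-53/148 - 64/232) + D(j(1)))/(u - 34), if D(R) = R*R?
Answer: 35907/691012 ≈ 0.051963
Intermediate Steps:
D(R) = R²
((-53/148 - 64/232) + D(j(1)))/(u - 34) = ((-53/148 - 64/232) + (-3)²)/(195 - 34) = ((-53*1/148 - 64*1/232) + 9)/161 = ((-53/148 - 8/29) + 9)*(1/161) = (-2721/4292 + 9)*(1/161) = (35907/4292)*(1/161) = 35907/691012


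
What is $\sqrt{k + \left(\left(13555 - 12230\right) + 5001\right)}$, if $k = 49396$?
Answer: $\sqrt{55722} \approx 236.06$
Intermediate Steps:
$\sqrt{k + \left(\left(13555 - 12230\right) + 5001\right)} = \sqrt{49396 + \left(\left(13555 - 12230\right) + 5001\right)} = \sqrt{49396 + \left(1325 + 5001\right)} = \sqrt{49396 + 6326} = \sqrt{55722}$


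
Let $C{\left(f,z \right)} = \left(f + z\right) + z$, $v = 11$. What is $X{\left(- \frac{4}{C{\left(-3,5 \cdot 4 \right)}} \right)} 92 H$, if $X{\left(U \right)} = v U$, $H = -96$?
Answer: $\frac{388608}{37} \approx 10503.0$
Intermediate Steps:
$C{\left(f,z \right)} = f + 2 z$
$X{\left(U \right)} = 11 U$
$X{\left(- \frac{4}{C{\left(-3,5 \cdot 4 \right)}} \right)} 92 H = 11 \left(- \frac{4}{-3 + 2 \cdot 5 \cdot 4}\right) 92 \left(-96\right) = 11 \left(- \frac{4}{-3 + 2 \cdot 20}\right) 92 \left(-96\right) = 11 \left(- \frac{4}{-3 + 40}\right) 92 \left(-96\right) = 11 \left(- \frac{4}{37}\right) 92 \left(-96\right) = \left(- \frac{44}{37}\right) 92 \left(-96\right) = \left(- \frac{4048}{37}\right) \left(-96\right) = \frac{388608}{37}$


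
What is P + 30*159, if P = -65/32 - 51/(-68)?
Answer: 152599/32 ≈ 4768.7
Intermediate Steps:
P = -41/32 (P = -65*1/32 - 51*(-1/68) = -65/32 + ¾ = -41/32 ≈ -1.2813)
P + 30*159 = -41/32 + 30*159 = -41/32 + 4770 = 152599/32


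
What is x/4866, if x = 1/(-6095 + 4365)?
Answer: -1/8418180 ≈ -1.1879e-7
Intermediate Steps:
x = -1/1730 (x = 1/(-1730) = -1/1730 ≈ -0.00057803)
x/4866 = -1/1730/4866 = -1/1730*1/4866 = -1/8418180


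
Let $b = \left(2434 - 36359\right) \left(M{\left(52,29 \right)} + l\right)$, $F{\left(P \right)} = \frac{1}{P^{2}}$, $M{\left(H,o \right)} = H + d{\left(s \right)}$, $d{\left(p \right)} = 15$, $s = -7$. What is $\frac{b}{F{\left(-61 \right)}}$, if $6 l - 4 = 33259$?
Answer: $- \frac{4249698750125}{6} \approx -7.0828 \cdot 10^{11}$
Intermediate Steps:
$l = \frac{33263}{6}$ ($l = \frac{2}{3} + \frac{1}{6} \cdot 33259 = \frac{2}{3} + \frac{33259}{6} = \frac{33263}{6} \approx 5543.8$)
$M{\left(H,o \right)} = 15 + H$ ($M{\left(H,o \right)} = H + 15 = 15 + H$)
$F{\left(P \right)} = \frac{1}{P^{2}}$
$b = - \frac{1142085125}{6}$ ($b = \left(2434 - 36359\right) \left(\left(15 + 52\right) + \frac{33263}{6}\right) = - 33925 \left(67 + \frac{33263}{6}\right) = \left(-33925\right) \frac{33665}{6} = - \frac{1142085125}{6} \approx -1.9035 \cdot 10^{8}$)
$\frac{b}{F{\left(-61 \right)}} = - \frac{1142085125}{6 \cdot \frac{1}{3721}} = - \frac{1142085125 \frac{1}{\frac{1}{3721}}}{6} = \left(- \frac{1142085125}{6}\right) 3721 = - \frac{4249698750125}{6}$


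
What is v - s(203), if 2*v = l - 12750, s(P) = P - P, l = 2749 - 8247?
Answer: -9124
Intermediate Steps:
l = -5498
s(P) = 0
v = -9124 (v = (-5498 - 12750)/2 = (½)*(-18248) = -9124)
v - s(203) = -9124 - 1*0 = -9124 + 0 = -9124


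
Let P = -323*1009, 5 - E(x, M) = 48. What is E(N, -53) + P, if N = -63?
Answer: -325950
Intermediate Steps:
E(x, M) = -43 (E(x, M) = 5 - 1*48 = 5 - 48 = -43)
P = -325907
E(N, -53) + P = -43 - 325907 = -325950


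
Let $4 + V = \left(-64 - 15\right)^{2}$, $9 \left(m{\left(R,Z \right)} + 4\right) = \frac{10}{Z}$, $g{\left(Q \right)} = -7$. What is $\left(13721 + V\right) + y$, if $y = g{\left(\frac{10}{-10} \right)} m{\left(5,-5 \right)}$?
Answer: $\frac{179888}{9} \approx 19988.0$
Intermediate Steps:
$m{\left(R,Z \right)} = -4 + \frac{10}{9 Z}$ ($m{\left(R,Z \right)} = -4 + \frac{10 \frac{1}{Z}}{9} = -4 + \frac{10}{9 Z}$)
$V = 6237$ ($V = -4 + \left(-64 - 15\right)^{2} = -4 + \left(-79\right)^{2} = -4 + 6241 = 6237$)
$y = \frac{266}{9}$ ($y = - 7 \left(-4 + \frac{10}{9 \left(-5\right)}\right) = - 7 \left(-4 + \frac{10}{9} \left(- \frac{1}{5}\right)\right) = - 7 \left(-4 - \frac{2}{9}\right) = \left(-7\right) \left(- \frac{38}{9}\right) = \frac{266}{9} \approx 29.556$)
$\left(13721 + V\right) + y = \left(13721 + 6237\right) + \frac{266}{9} = 19958 + \frac{266}{9} = \frac{179888}{9}$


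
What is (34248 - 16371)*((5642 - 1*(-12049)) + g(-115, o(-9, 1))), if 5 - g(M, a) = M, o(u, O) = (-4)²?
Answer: 318407247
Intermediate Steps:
o(u, O) = 16
g(M, a) = 5 - M
(34248 - 16371)*((5642 - 1*(-12049)) + g(-115, o(-9, 1))) = (34248 - 16371)*((5642 - 1*(-12049)) + (5 - 1*(-115))) = 17877*((5642 + 12049) + (5 + 115)) = 17877*(17691 + 120) = 17877*17811 = 318407247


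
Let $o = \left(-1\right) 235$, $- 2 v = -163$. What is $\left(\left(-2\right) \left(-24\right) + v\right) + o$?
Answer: $- \frac{211}{2} \approx -105.5$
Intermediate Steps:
$v = \frac{163}{2}$ ($v = \left(- \frac{1}{2}\right) \left(-163\right) = \frac{163}{2} \approx 81.5$)
$o = -235$
$\left(\left(-2\right) \left(-24\right) + v\right) + o = \left(\left(-2\right) \left(-24\right) + \frac{163}{2}\right) - 235 = \left(48 + \frac{163}{2}\right) - 235 = \frac{259}{2} - 235 = - \frac{211}{2}$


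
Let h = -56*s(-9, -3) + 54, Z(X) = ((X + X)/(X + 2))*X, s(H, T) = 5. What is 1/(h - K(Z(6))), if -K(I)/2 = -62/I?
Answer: -9/2158 ≈ -0.0041705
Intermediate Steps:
Z(X) = 2*X**2/(2 + X) (Z(X) = ((2*X)/(2 + X))*X = (2*X/(2 + X))*X = 2*X**2/(2 + X))
K(I) = 124/I (K(I) = -(-124)/I = 124/I)
h = -226 (h = -56*5 + 54 = -280 + 54 = -226)
1/(h - K(Z(6))) = 1/(-226 - 124/(2*6**2/(2 + 6))) = 1/(-226 - 124/(2*36/8)) = 1/(-226 - 124/(2*36*(1/8))) = 1/(-226 - 124/9) = 1/(-2158/9) = -9/2158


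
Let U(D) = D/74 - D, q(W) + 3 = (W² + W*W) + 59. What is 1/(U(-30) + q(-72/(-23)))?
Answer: 19573/2058959 ≈ 0.0095063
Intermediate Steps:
q(W) = 56 + 2*W² (q(W) = -3 + ((W² + W*W) + 59) = -3 + ((W² + W²) + 59) = -3 + (2*W² + 59) = -3 + (59 + 2*W²) = 56 + 2*W²)
U(D) = -73*D/74 (U(D) = D*(1/74) - D = D/74 - D = -73*D/74)
1/(U(-30) + q(-72/(-23))) = 1/(-73/74*(-30) + (56 + 2*(-72/(-23))²)) = 1/(1095/37 + (56 + 2*(-72*(-1/23))²)) = 1/(1095/37 + (56 + 2*(72/23)²)) = 1/(1095/37 + (56 + 2*(5184/529))) = 1/(1095/37 + (56 + 10368/529)) = 1/(1095/37 + 39992/529) = 1/(2058959/19573) = 19573/2058959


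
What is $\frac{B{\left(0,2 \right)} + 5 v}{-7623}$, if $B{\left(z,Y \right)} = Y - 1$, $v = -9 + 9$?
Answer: $- \frac{1}{7623} \approx -0.00013118$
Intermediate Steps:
$v = 0$
$B{\left(z,Y \right)} = -1 + Y$
$\frac{B{\left(0,2 \right)} + 5 v}{-7623} = \frac{\left(-1 + 2\right) + 5 \cdot 0}{-7623} = \left(1 + 0\right) \left(- \frac{1}{7623}\right) = 1 \left(- \frac{1}{7623}\right) = - \frac{1}{7623}$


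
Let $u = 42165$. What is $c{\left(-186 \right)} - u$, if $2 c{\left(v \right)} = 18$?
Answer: $-42156$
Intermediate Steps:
$c{\left(v \right)} = 9$ ($c{\left(v \right)} = \frac{1}{2} \cdot 18 = 9$)
$c{\left(-186 \right)} - u = 9 - 42165 = -42156$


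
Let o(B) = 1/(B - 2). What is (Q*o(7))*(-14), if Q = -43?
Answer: 602/5 ≈ 120.40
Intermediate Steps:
o(B) = 1/(-2 + B)
(Q*o(7))*(-14) = -43/(-2 + 7)*(-14) = -43/5*(-14) = 602/5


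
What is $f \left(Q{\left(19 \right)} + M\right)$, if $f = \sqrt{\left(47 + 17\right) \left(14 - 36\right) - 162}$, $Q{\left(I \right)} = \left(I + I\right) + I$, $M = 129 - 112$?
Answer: $74 i \sqrt{1570} \approx 2932.1 i$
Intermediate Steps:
$M = 17$ ($M = 129 - 112 = 17$)
$Q{\left(I \right)} = 3 I$ ($Q{\left(I \right)} = 2 I + I = 3 I$)
$f = i \sqrt{1570}$ ($f = \sqrt{64 \left(-22\right) - 162} = \sqrt{-1408 - 162} = \sqrt{-1570} = i \sqrt{1570} \approx 39.623 i$)
$f \left(Q{\left(19 \right)} + M\right) = i \sqrt{1570} \left(3 \cdot 19 + 17\right) = i \sqrt{1570} \left(57 + 17\right) = i \sqrt{1570} \cdot 74 = 74 i \sqrt{1570}$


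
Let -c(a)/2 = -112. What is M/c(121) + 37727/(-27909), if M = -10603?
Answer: -43481425/893088 ≈ -48.687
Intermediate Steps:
c(a) = 224 (c(a) = -2*(-112) = 224)
M/c(121) + 37727/(-27909) = -10603/224 + 37727/(-27909) = -10603*1/224 + 37727*(-1/27909) = -10603/224 - 37727/27909 = -43481425/893088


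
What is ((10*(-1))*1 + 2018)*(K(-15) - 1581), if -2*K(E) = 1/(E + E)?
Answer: -47619218/15 ≈ -3.1746e+6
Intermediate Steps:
K(E) = -1/(4*E) (K(E) = -1/(2*(E + E)) = -1/(2*E)/2 = -1/(4*E))
((10*(-1))*1 + 2018)*(K(-15) - 1581) = ((10*(-1))*1 + 2018)*(-¼/(-15) - 1581) = (-10*1 + 2018)*(-¼*(-1/15) - 1581) = (-10 + 2018)*(1/60 - 1581) = 2008*(-94859/60) = -47619218/15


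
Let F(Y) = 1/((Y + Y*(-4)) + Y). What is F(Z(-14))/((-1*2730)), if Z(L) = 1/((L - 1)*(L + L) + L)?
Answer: 29/390 ≈ 0.074359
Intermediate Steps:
Z(L) = 1/(L + 2*L*(-1 + L)) (Z(L) = 1/((-1 + L)*(2*L) + L) = 1/(2*L*(-1 + L) + L) = 1/(L + 2*L*(-1 + L)))
F(Y) = -1/(2*Y) (F(Y) = 1/((Y - 4*Y) + Y) = 1/(-3*Y + Y) = 1/(-2*Y) = -1/(2*Y))
F(Z(-14))/((-1*2730)) = (-1/(2*(1/((-14)*(-1 + 2*(-14))))))/((-1*2730)) = -1/(2*((-1/(14*(-1 - 28)))))/(-2730) = -1/(2*((-1/14/(-29))))*(-1/2730) = -1/(2*((-1/14*(-1/29))))*(-1/2730) = -1/(2*1/406)*(-1/2730) = -½*406*(-1/2730) = -203*(-1/2730) = 29/390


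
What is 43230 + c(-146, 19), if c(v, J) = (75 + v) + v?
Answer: 43013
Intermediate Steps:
c(v, J) = 75 + 2*v
43230 + c(-146, 19) = 43230 + (75 + 2*(-146)) = 43230 + (75 - 292) = 43230 - 217 = 43013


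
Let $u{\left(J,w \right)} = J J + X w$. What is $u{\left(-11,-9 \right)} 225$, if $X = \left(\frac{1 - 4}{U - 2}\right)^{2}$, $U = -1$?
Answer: $25200$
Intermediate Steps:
$X = 1$ ($X = \left(\frac{1 - 4}{-1 - 2}\right)^{2} = \left(- \frac{3}{-3}\right)^{2} = \left(\left(-3\right) \left(- \frac{1}{3}\right)\right)^{2} = 1^{2} = 1$)
$u{\left(J,w \right)} = w + J^{2}$ ($u{\left(J,w \right)} = J J + 1 w = J^{2} + w = w + J^{2}$)
$u{\left(-11,-9 \right)} 225 = \left(-9 + \left(-11\right)^{2}\right) 225 = \left(-9 + 121\right) 225 = 112 \cdot 225 = 25200$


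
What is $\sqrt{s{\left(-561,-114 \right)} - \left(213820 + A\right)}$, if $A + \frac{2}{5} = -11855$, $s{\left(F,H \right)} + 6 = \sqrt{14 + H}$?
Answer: $\frac{\sqrt{-5049265 + 250 i}}{5} \approx 0.011126 + 449.41 i$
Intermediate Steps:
$s{\left(F,H \right)} = -6 + \sqrt{14 + H}$
$A = - \frac{59277}{5}$ ($A = - \frac{2}{5} - 11855 = - \frac{59277}{5} \approx -11855.0$)
$\sqrt{s{\left(-561,-114 \right)} - \left(213820 + A\right)} = \sqrt{\left(-6 + \sqrt{14 - 114}\right) - \frac{1009823}{5}} = \sqrt{\left(-6 + \sqrt{-100}\right) + \left(-213820 + \frac{59277}{5}\right)} = \sqrt{\left(-6 + 10 i\right) - \frac{1009823}{5}} = \sqrt{- \frac{1009853}{5} + 10 i}$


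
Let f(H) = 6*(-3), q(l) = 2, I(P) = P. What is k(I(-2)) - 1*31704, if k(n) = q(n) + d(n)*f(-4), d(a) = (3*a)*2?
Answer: -31486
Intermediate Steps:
d(a) = 6*a
f(H) = -18
k(n) = 2 - 108*n (k(n) = 2 + (6*n)*(-18) = 2 - 108*n)
k(I(-2)) - 1*31704 = (2 - 108*(-2)) - 1*31704 = (2 + 216) - 31704 = 218 - 31704 = -31486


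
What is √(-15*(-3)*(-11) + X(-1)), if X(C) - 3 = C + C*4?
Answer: I*√497 ≈ 22.293*I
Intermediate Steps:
X(C) = 3 + 5*C (X(C) = 3 + (C + C*4) = 3 + (C + 4*C) = 3 + 5*C)
√(-15*(-3)*(-11) + X(-1)) = √(-15*(-3)*(-11) + (3 + 5*(-1))) = √(45*(-11) + (3 - 5)) = √(-495 - 2) = √(-497) = I*√497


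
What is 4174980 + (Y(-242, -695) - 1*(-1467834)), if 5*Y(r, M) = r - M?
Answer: 28214523/5 ≈ 5.6429e+6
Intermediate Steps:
Y(r, M) = -M/5 + r/5 (Y(r, M) = (r - M)/5 = -M/5 + r/5)
4174980 + (Y(-242, -695) - 1*(-1467834)) = 4174980 + ((-1/5*(-695) + (1/5)*(-242)) - 1*(-1467834)) = 4174980 + ((139 - 242/5) + 1467834) = 4174980 + (453/5 + 1467834) = 4174980 + 7339623/5 = 28214523/5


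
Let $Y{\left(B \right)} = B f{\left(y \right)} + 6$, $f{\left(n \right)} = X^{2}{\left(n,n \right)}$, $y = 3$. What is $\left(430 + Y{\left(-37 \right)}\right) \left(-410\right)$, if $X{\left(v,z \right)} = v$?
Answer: $-42230$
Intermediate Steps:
$f{\left(n \right)} = n^{2}$
$Y{\left(B \right)} = 6 + 9 B$ ($Y{\left(B \right)} = B 3^{2} + 6 = B 9 + 6 = 9 B + 6 = 6 + 9 B$)
$\left(430 + Y{\left(-37 \right)}\right) \left(-410\right) = \left(430 + \left(6 + 9 \left(-37\right)\right)\right) \left(-410\right) = \left(430 + \left(6 - 333\right)\right) \left(-410\right) = \left(430 - 327\right) \left(-410\right) = 103 \left(-410\right) = -42230$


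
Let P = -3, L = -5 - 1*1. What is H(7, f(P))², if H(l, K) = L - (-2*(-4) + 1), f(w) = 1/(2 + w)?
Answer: 225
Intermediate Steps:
L = -6 (L = -5 - 1 = -6)
H(l, K) = -15 (H(l, K) = -6 - (-2*(-4) + 1) = -6 - (8 + 1) = -6 - 1*9 = -6 - 9 = -15)
H(7, f(P))² = (-15)² = 225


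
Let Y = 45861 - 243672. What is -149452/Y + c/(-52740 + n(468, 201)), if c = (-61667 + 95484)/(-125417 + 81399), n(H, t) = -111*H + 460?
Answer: 685678731333595/907538689960344 ≈ 0.75554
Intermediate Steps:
Y = -197811
n(H, t) = 460 - 111*H
c = -33817/44018 (c = 33817/(-44018) = 33817*(-1/44018) = -33817/44018 ≈ -0.76825)
-149452/Y + c/(-52740 + n(468, 201)) = -149452/(-197811) - 33817/(44018*(-52740 + (460 - 111*468))) = -149452*(-1/197811) - 33817/(44018*(-52740 + (460 - 51948))) = 149452/197811 - 33817/(44018*(-52740 - 51488)) = 149452/197811 - 33817/44018/(-104228) = 149452/197811 - 33817/44018*(-1/104228) = 149452/197811 + 33817/4587908104 = 685678731333595/907538689960344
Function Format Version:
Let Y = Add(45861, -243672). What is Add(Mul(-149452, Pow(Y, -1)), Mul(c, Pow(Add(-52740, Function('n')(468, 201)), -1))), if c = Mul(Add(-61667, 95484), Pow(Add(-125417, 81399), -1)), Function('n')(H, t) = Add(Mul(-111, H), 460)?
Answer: Rational(685678731333595, 907538689960344) ≈ 0.75554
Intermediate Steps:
Y = -197811
Function('n')(H, t) = Add(460, Mul(-111, H))
c = Rational(-33817, 44018) (c = Mul(33817, Pow(-44018, -1)) = Mul(33817, Rational(-1, 44018)) = Rational(-33817, 44018) ≈ -0.76825)
Add(Mul(-149452, Pow(Y, -1)), Mul(c, Pow(Add(-52740, Function('n')(468, 201)), -1))) = Add(Mul(-149452, Pow(-197811, -1)), Mul(Rational(-33817, 44018), Pow(Add(-52740, Add(460, Mul(-111, 468))), -1))) = Add(Mul(-149452, Rational(-1, 197811)), Mul(Rational(-33817, 44018), Pow(Add(-52740, Add(460, -51948)), -1))) = Add(Rational(149452, 197811), Mul(Rational(-33817, 44018), Pow(Add(-52740, -51488), -1))) = Add(Rational(149452, 197811), Mul(Rational(-33817, 44018), Pow(-104228, -1))) = Add(Rational(149452, 197811), Mul(Rational(-33817, 44018), Rational(-1, 104228))) = Add(Rational(149452, 197811), Rational(33817, 4587908104)) = Rational(685678731333595, 907538689960344)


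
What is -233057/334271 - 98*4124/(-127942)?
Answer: 58423149/23733241 ≈ 2.4617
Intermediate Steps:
-233057/334271 - 98*4124/(-127942) = -233057*1/334271 - 404152*(-1/127942) = -233057/334271 + 202076/63971 = 58423149/23733241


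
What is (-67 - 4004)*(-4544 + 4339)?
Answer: 834555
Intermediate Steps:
(-67 - 4004)*(-4544 + 4339) = -4071*(-205) = 834555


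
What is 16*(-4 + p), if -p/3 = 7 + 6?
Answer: -688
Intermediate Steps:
p = -39 (p = -3*(7 + 6) = -3*13 = -39)
16*(-4 + p) = 16*(-4 - 39) = 16*(-43) = -688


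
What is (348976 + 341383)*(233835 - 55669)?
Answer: 122998501594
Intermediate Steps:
(348976 + 341383)*(233835 - 55669) = 690359*178166 = 122998501594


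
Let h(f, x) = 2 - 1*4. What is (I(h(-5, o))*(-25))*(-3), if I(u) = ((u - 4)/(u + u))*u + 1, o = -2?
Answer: -150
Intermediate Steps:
h(f, x) = -2 (h(f, x) = 2 - 4 = -2)
I(u) = -1 + u/2 (I(u) = ((-4 + u)/((2*u)))*u + 1 = ((-4 + u)*(1/(2*u)))*u + 1 = ((-4 + u)/(2*u))*u + 1 = (-2 + u/2) + 1 = -1 + u/2)
(I(h(-5, o))*(-25))*(-3) = ((-1 + (1/2)*(-2))*(-25))*(-3) = ((-1 - 1)*(-25))*(-3) = -2*(-25)*(-3) = 50*(-3) = -150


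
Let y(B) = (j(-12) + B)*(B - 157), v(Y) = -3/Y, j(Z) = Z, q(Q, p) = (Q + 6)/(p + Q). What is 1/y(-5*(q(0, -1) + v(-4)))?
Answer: -16/29811 ≈ -0.00053671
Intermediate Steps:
q(Q, p) = (6 + Q)/(Q + p)
y(B) = (-157 + B)*(-12 + B) (y(B) = (-12 + B)*(B - 157) = (-12 + B)*(-157 + B) = (-157 + B)*(-12 + B))
1/y(-5*(q(0, -1) + v(-4))) = 1/(1884 + (-5*((6 + 0)/(0 - 1) - 3/(-4)))² - (-845)*((6 + 0)/(0 - 1) - 3/(-4))) = 1/(1884 + (-5*(6/(-1) - 3*(-¼)))² - (-845)*(6/(-1) - 3*(-¼))) = 1/(1884 + (-5*(-1*6 + ¾))² - (-845)*(-1*6 + ¾)) = 1/(1884 + (-5*(-6 + ¾))² - (-845)*(-6 + ¾)) = 1/(1884 + (-5*(-21/4))² - (-845)*(-21)/4) = 1/(1884 + (105/4)² - 169*105/4) = 1/(1884 + 11025/16 - 17745/4) = 1/(-29811/16) = -16/29811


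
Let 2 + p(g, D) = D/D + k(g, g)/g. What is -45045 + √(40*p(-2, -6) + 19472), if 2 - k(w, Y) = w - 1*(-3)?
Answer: -45045 + 2*√4853 ≈ -44906.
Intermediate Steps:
k(w, Y) = -1 - w (k(w, Y) = 2 - (w - 1*(-3)) = 2 - (w + 3) = 2 - (3 + w) = 2 + (-3 - w) = -1 - w)
p(g, D) = -1 + (-1 - g)/g (p(g, D) = -2 + (D/D + (-1 - g)/g) = -2 + (1 + (-1 - g)/g) = -1 + (-1 - g)/g)
-45045 + √(40*p(-2, -6) + 19472) = -45045 + √(40*(-2 - 1/(-2)) + 19472) = -45045 + √(40*(-2 - 1*(-½)) + 19472) = -45045 + √(40*(-2 + ½) + 19472) = -45045 + √(40*(-3/2) + 19472) = -45045 + √(-60 + 19472) = -45045 + √19412 = -45045 + 2*√4853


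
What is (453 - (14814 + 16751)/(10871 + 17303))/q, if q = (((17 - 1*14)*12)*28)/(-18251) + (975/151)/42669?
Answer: -499029371274953211/60825491220766 ≈ -8204.3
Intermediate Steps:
q = -2158922809/39197179923 (q = (((17 - 14)*12)*28)*(-1/18251) + (975*(1/151))*(1/42669) = ((3*12)*28)*(-1/18251) + (975/151)*(1/42669) = (36*28)*(-1/18251) + 325/2147673 = 1008*(-1/18251) + 325/2147673 = -1008/18251 + 325/2147673 = -2158922809/39197179923 ≈ -0.055079)
(453 - (14814 + 16751)/(10871 + 17303))/q = (453 - (14814 + 16751)/(10871 + 17303))/(-2158922809/39197179923) = (453 - 31565/28174)*(-39197179923/2158922809) = (12731257/28174)*(-39197179923/2158922809) = -499029371274953211/60825491220766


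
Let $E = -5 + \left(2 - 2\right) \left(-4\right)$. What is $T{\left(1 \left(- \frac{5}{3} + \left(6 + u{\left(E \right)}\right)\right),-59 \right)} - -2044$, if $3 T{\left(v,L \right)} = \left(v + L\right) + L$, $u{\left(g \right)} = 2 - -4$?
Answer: $\frac{18073}{9} \approx 2008.1$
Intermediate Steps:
$E = -5$ ($E = -5 + 0 \left(-4\right) = -5 + 0 = -5$)
$u{\left(g \right)} = 6$ ($u{\left(g \right)} = 2 + 4 = 6$)
$T{\left(v,L \right)} = \frac{v}{3} + \frac{2 L}{3}$ ($T{\left(v,L \right)} = \frac{\left(v + L\right) + L}{3} = \frac{\left(L + v\right) + L}{3} = \frac{v + 2 L}{3} = \frac{v}{3} + \frac{2 L}{3}$)
$T{\left(1 \left(- \frac{5}{3} + \left(6 + u{\left(E \right)}\right)\right),-59 \right)} - -2044 = \left(\frac{1 \left(- \frac{5}{3} + \left(6 + 6\right)\right)}{3} + \frac{2}{3} \left(-59\right)\right) - -2044 = \left(\frac{1 \left(\left(-5\right) \frac{1}{3} + 12\right)}{3} - \frac{118}{3}\right) + 2044 = \left(\frac{1 \left(- \frac{5}{3} + 12\right)}{3} - \frac{118}{3}\right) + 2044 = \left(\frac{1 \cdot \frac{31}{3}}{3} - \frac{118}{3}\right) + 2044 = \left(\frac{1}{3} \cdot \frac{31}{3} - \frac{118}{3}\right) + 2044 = \left(\frac{31}{9} - \frac{118}{3}\right) + 2044 = - \frac{323}{9} + 2044 = \frac{18073}{9}$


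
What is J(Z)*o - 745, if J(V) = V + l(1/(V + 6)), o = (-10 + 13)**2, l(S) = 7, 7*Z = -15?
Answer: -4909/7 ≈ -701.29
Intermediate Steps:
Z = -15/7 (Z = (1/7)*(-15) = -15/7 ≈ -2.1429)
o = 9 (o = 3**2 = 9)
J(V) = 7 + V (J(V) = V + 7 = 7 + V)
J(Z)*o - 745 = (7 - 15/7)*9 - 745 = (34/7)*9 - 745 = 306/7 - 745 = -4909/7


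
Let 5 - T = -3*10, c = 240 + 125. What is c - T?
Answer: 330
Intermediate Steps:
c = 365
T = 35 (T = 5 - (-3)*10 = 5 - 1*(-30) = 5 + 30 = 35)
c - T = 365 - 1*35 = 365 - 35 = 330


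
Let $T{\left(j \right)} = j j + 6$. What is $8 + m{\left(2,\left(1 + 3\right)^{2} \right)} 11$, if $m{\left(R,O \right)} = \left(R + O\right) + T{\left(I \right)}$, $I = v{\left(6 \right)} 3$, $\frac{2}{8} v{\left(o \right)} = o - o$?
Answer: $272$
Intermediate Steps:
$v{\left(o \right)} = 0$ ($v{\left(o \right)} = 4 \left(o - o\right) = 4 \cdot 0 = 0$)
$I = 0$ ($I = 0 \cdot 3 = 0$)
$T{\left(j \right)} = 6 + j^{2}$ ($T{\left(j \right)} = j^{2} + 6 = 6 + j^{2}$)
$m{\left(R,O \right)} = 6 + O + R$ ($m{\left(R,O \right)} = \left(R + O\right) + \left(6 + 0^{2}\right) = \left(O + R\right) + \left(6 + 0\right) = \left(O + R\right) + 6 = 6 + O + R$)
$8 + m{\left(2,\left(1 + 3\right)^{2} \right)} 11 = 8 + \left(6 + \left(1 + 3\right)^{2} + 2\right) 11 = 8 + \left(6 + 4^{2} + 2\right) 11 = 8 + \left(6 + 16 + 2\right) 11 = 8 + 24 \cdot 11 = 8 + 264 = 272$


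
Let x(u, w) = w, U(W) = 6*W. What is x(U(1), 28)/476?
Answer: 1/17 ≈ 0.058824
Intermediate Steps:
x(U(1), 28)/476 = 28/476 = 28*(1/476) = 1/17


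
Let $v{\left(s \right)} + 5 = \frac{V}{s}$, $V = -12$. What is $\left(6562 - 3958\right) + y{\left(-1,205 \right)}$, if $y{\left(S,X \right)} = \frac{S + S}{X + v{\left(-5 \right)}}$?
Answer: $\frac{1317619}{506} \approx 2604.0$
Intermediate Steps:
$v{\left(s \right)} = -5 - \frac{12}{s}$
$y{\left(S,X \right)} = \frac{2 S}{- \frac{13}{5} + X}$ ($y{\left(S,X \right)} = \frac{S + S}{X - \left(5 + \frac{12}{-5}\right)} = \frac{2 S}{X - \frac{13}{5}} = \frac{2 S}{- \frac{13}{5} + X}$)
$\left(6562 - 3958\right) + y{\left(-1,205 \right)} = \left(6562 - 3958\right) + 10 \left(-1\right) \frac{1}{-13 + 5 \cdot 205} = 2604 + 10 \left(-1\right) \frac{1}{-13 + 1025} = 2604 + 10 \left(-1\right) \frac{1}{1012} = 2604 - \frac{5}{506} = \frac{1317619}{506}$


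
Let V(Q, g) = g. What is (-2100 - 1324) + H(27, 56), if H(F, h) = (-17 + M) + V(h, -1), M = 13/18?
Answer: -61943/18 ≈ -3441.3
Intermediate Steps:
M = 13/18 (M = 13*(1/18) = 13/18 ≈ 0.72222)
H(F, h) = -311/18 (H(F, h) = (-17 + 13/18) - 1 = -293/18 - 1 = -311/18)
(-2100 - 1324) + H(27, 56) = (-2100 - 1324) - 311/18 = -3424 - 311/18 = -61943/18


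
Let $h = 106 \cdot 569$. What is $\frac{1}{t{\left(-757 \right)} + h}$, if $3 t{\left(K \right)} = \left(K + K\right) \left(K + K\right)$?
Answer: $\frac{3}{2473138} \approx 1.213 \cdot 10^{-6}$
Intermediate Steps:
$h = 60314$
$t{\left(K \right)} = \frac{4 K^{2}}{3}$ ($t{\left(K \right)} = \frac{\left(K + K\right) \left(K + K\right)}{3} = \frac{2 K 2 K}{3} = \frac{4 K^{2}}{3}$)
$\frac{1}{t{\left(-757 \right)} + h} = \frac{1}{\frac{4 \left(-757\right)^{2}}{3} + 60314} = \frac{1}{\frac{4}{3} \cdot 573049 + 60314} = \frac{1}{\frac{2292196}{3} + 60314} = \frac{1}{\frac{2473138}{3}} = \frac{3}{2473138}$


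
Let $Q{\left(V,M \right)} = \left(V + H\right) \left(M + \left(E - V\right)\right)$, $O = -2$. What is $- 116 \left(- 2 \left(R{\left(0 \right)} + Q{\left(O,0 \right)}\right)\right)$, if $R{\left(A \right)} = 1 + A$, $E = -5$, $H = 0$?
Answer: $1624$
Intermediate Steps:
$Q{\left(V,M \right)} = V \left(-5 + M - V\right)$ ($Q{\left(V,M \right)} = \left(V + 0\right) \left(M - \left(5 + V\right)\right) = V \left(-5 + M - V\right)$)
$- 116 \left(- 2 \left(R{\left(0 \right)} + Q{\left(O,0 \right)}\right)\right) = - 116 \left(- 2 \left(\left(1 + 0\right) - 2 \left(-5 + 0 - -2\right)\right)\right) = - 116 \left(- 2 \left(1 - 2 \left(-5 + 0 + 2\right)\right)\right) = - 116 \left(- 2 \left(1 - -6\right)\right) = - 116 \left(- 2 \left(1 + 6\right)\right) = - 116 \left(\left(-2\right) 7\right) = \left(-116\right) \left(-14\right) = 1624$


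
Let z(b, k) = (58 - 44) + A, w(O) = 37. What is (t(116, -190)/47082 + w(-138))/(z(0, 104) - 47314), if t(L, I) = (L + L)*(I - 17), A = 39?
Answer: -282335/370857067 ≈ -0.00076130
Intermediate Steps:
z(b, k) = 53 (z(b, k) = (58 - 44) + 39 = 14 + 39 = 53)
t(L, I) = 2*L*(-17 + I) (t(L, I) = (2*L)*(-17 + I) = 2*L*(-17 + I))
(t(116, -190)/47082 + w(-138))/(z(0, 104) - 47314) = ((2*116*(-17 - 190))/47082 + 37)/(53 - 47314) = ((2*116*(-207))*(1/47082) + 37)/(-47261) = (-48024*1/47082 + 37)*(-1/47261) = (-8004/7847 + 37)*(-1/47261) = (282335/7847)*(-1/47261) = -282335/370857067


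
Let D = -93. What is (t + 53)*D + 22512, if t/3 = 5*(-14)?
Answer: 37113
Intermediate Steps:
t = -210 (t = 3*(5*(-14)) = 3*(-70) = -210)
(t + 53)*D + 22512 = (-210 + 53)*(-93) + 22512 = -157*(-93) + 22512 = 14601 + 22512 = 37113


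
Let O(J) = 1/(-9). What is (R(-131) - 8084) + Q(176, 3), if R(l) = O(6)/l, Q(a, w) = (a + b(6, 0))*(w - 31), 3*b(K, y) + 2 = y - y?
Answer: -15319139/1179 ≈ -12993.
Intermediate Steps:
O(J) = -1/9
b(K, y) = -2/3 (b(K, y) = -2/3 + (y - y)/3 = -2/3 + (1/3)*0 = -2/3 + 0 = -2/3)
Q(a, w) = (-31 + w)*(-2/3 + a) (Q(a, w) = (a - 2/3)*(w - 31) = (-2/3 + a)*(-31 + w) = (-31 + w)*(-2/3 + a))
R(l) = -1/(9*l)
(R(-131) - 8084) + Q(176, 3) = (-1/9/(-131) - 8084) + (62/3 - 31*176 - 2/3*3 + 176*3) = (-1/9*(-1/131) - 8084) + (62/3 - 5456 - 2 + 528) = (1/1179 - 8084) - 14728/3 = -9531035/1179 - 14728/3 = -15319139/1179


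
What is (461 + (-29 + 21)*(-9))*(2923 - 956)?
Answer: 1048411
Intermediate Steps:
(461 + (-29 + 21)*(-9))*(2923 - 956) = (461 - 8*(-9))*1967 = (461 + 72)*1967 = 533*1967 = 1048411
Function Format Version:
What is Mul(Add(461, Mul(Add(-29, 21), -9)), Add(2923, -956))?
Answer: 1048411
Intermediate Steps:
Mul(Add(461, Mul(Add(-29, 21), -9)), Add(2923, -956)) = Mul(Add(461, Mul(-8, -9)), 1967) = Mul(Add(461, 72), 1967) = Mul(533, 1967) = 1048411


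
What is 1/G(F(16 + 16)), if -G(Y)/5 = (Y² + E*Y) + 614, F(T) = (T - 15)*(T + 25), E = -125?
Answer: -1/4092250 ≈ -2.4436e-7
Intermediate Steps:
F(T) = (-15 + T)*(25 + T)
G(Y) = -3070 - 5*Y² + 625*Y (G(Y) = -5*((Y² - 125*Y) + 614) = -5*(614 + Y² - 125*Y) = -3070 - 5*Y² + 625*Y)
1/G(F(16 + 16)) = 1/(-3070 - 5*(-375 + (16 + 16)² + 10*(16 + 16))² + 625*(-375 + (16 + 16)² + 10*(16 + 16))) = 1/(-3070 - 5*(-375 + 32² + 10*32)² + 625*(-375 + 32² + 10*32)) = 1/(-3070 - 5*(-375 + 1024 + 320)² + 625*(-375 + 1024 + 320)) = 1/(-3070 - 5*969² + 625*969) = 1/(-3070 - 5*938961 + 605625) = 1/(-3070 - 4694805 + 605625) = 1/(-4092250) = -1/4092250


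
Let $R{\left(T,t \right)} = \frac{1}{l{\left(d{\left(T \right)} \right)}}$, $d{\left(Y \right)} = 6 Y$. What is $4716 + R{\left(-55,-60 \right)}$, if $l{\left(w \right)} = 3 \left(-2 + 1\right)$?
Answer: $\frac{14147}{3} \approx 4715.7$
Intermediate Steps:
$l{\left(w \right)} = -3$ ($l{\left(w \right)} = 3 \left(-1\right) = -3$)
$R{\left(T,t \right)} = - \frac{1}{3}$ ($R{\left(T,t \right)} = \frac{1}{-3} = - \frac{1}{3}$)
$4716 + R{\left(-55,-60 \right)} = 4716 - \frac{1}{3} = \frac{14147}{3}$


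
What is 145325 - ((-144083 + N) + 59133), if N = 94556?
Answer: 135719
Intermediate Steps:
145325 - ((-144083 + N) + 59133) = 145325 - ((-144083 + 94556) + 59133) = 145325 - (-49527 + 59133) = 145325 - 1*9606 = 145325 - 9606 = 135719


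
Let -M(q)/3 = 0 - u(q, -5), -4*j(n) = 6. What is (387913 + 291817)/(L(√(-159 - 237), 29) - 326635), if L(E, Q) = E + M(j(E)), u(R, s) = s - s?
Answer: -222023608550/106690423621 - 4078380*I*√11/106690423621 ≈ -2.081 - 0.00012678*I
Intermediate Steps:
u(R, s) = 0
j(n) = -3/2 (j(n) = -¼*6 = -3/2)
M(q) = 0 (M(q) = -3*(0 - 1*0) = -3*(0 + 0) = -3*0 = 0)
L(E, Q) = E (L(E, Q) = E + 0 = E)
(387913 + 291817)/(L(√(-159 - 237), 29) - 326635) = (387913 + 291817)/(√(-159 - 237) - 326635) = 679730/(√(-396) - 326635) = 679730/(6*I*√11 - 326635) = 679730/(-326635 + 6*I*√11)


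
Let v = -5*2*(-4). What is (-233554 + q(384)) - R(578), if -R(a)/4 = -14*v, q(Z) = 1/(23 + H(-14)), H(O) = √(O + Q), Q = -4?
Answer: (-707382*√2 + 5423261*I)/(-23*I + 3*√2) ≈ -2.3579e+5 - 0.007782*I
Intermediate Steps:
H(O) = √(-4 + O) (H(O) = √(O - 4) = √(-4 + O))
q(Z) = 1/(23 + 3*I*√2) (q(Z) = 1/(23 + √(-4 - 14)) = 1/(23 + √(-18)) = 1/(23 + 3*I*√2))
v = 40 (v = -10*(-4) = 40)
R(a) = 2240 (R(a) = -(-56)*40 = -4*(-560) = 2240)
(-233554 + q(384)) - R(578) = (-233554 + (23/547 - 3*I*√2/547)) - 1*2240 = (-127754015/547 - 3*I*√2/547) - 2240 = -128979295/547 - 3*I*√2/547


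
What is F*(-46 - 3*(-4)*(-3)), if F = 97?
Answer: -7954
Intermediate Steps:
F*(-46 - 3*(-4)*(-3)) = 97*(-46 - 3*(-4)*(-3)) = 97*(-46 + 12*(-3)) = 97*(-46 - 36) = 97*(-82) = -7954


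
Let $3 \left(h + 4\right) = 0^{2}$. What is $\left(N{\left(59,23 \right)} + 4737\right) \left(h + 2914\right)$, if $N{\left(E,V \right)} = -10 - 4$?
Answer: $13743930$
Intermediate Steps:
$h = -4$ ($h = -4 + \frac{0^{2}}{3} = -4 + \frac{1}{3} \cdot 0 = -4 + 0 = -4$)
$N{\left(E,V \right)} = -14$ ($N{\left(E,V \right)} = -10 - 4 = -14$)
$\left(N{\left(59,23 \right)} + 4737\right) \left(h + 2914\right) = \left(-14 + 4737\right) \left(-4 + 2914\right) = 4723 \cdot 2910 = 13743930$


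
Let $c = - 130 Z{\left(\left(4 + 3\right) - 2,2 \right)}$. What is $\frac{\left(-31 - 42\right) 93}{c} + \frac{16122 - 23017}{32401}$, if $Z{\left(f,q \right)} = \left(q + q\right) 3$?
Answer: $\frac{69738063}{16848520} \approx 4.1391$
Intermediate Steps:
$Z{\left(f,q \right)} = 6 q$ ($Z{\left(f,q \right)} = 2 q 3 = 6 q$)
$c = -1560$ ($c = - 130 \cdot 6 \cdot 2 = \left(-130\right) 12 = -1560$)
$\frac{\left(-31 - 42\right) 93}{c} + \frac{16122 - 23017}{32401} = \frac{\left(-31 - 42\right) 93}{-1560} + \frac{16122 - 23017}{32401} = \left(-73\right) 93 \left(- \frac{1}{1560}\right) + \left(16122 - 23017\right) \frac{1}{32401} = \left(-6789\right) \left(- \frac{1}{1560}\right) - \frac{6895}{32401} = \frac{2263}{520} - \frac{6895}{32401} = \frac{69738063}{16848520}$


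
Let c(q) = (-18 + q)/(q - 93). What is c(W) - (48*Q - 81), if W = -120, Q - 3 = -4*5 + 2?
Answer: 56917/71 ≈ 801.65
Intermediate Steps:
Q = -15 (Q = 3 + (-4*5 + 2) = 3 + (-20 + 2) = 3 - 18 = -15)
c(q) = (-18 + q)/(-93 + q)
c(W) - (48*Q - 81) = (-18 - 120)/(-93 - 120) - (48*(-15) - 81) = -138/(-213) - (-720 - 81) = -1/213*(-138) - 1*(-801) = 46/71 + 801 = 56917/71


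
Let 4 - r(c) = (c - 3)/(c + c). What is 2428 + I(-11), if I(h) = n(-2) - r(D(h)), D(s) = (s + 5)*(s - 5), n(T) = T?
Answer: 155039/64 ≈ 2422.5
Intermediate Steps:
D(s) = (-5 + s)*(5 + s) (D(s) = (5 + s)*(-5 + s) = (-5 + s)*(5 + s))
r(c) = 4 - (-3 + c)/(2*c) (r(c) = 4 - (c - 3)/(c + c) = 4 - (-3 + c)/(2*c))
I(h) = -2 - (-172 + 7*h²)/(2*(-25 + h²)) (I(h) = -2 - (3 + 7*(-25 + h²))/(2*(-25 + h²)) = -2 - (3 + (-175 + 7*h²))/(2*(-25 + h²)) = -2 - (-172 + 7*h²)/(2*(-25 + h²)))
2428 + I(-11) = 2428 + (272 - 11*(-11)²)/(2*(-25 + (-11)²)) = 2428 + (272 - 11*121)/(2*(-25 + 121)) = 2428 + (½)*(272 - 1331)/96 = 2428 + (½)*(1/96)*(-1059) = 2428 - 353/64 = 155039/64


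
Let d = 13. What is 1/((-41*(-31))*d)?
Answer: 1/16523 ≈ 6.0522e-5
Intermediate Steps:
1/((-41*(-31))*d) = 1/(-41*(-31)*13) = 1/(1271*13) = 1/16523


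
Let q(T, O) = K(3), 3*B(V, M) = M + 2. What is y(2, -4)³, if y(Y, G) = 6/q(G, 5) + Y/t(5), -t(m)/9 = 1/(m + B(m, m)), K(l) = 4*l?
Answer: -226981/157464 ≈ -1.4415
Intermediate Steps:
B(V, M) = ⅔ + M/3 (B(V, M) = (M + 2)/3 = (2 + M)/3 = ⅔ + M/3)
q(T, O) = 12 (q(T, O) = 4*3 = 12)
t(m) = -9/(⅔ + 4*m/3) (t(m) = -9/(m + (⅔ + m/3)) = -9/(⅔ + 4*m/3))
y(Y, G) = ½ - 22*Y/27 (y(Y, G) = 6/12 + Y/((-27/(2 + 4*5))) = 6*(1/12) + Y/((-27/(2 + 20))) = ½ + Y/((-27/22)) = ½ + Y/((-27*1/22)) = ½ + Y/(-27/22) = ½ + Y*(-22/27) = ½ - 22*Y/27)
y(2, -4)³ = (½ - 22/27*2)³ = (½ - 44/27)³ = (-61/54)³ = -226981/157464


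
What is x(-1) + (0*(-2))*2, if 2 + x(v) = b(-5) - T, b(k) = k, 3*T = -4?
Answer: -17/3 ≈ -5.6667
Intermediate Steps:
T = -4/3 (T = (⅓)*(-4) = -4/3 ≈ -1.3333)
x(v) = -17/3 (x(v) = -2 + (-5 - 1*(-4/3)) = -2 + (-5 + 4/3) = -2 - 11/3 = -17/3)
x(-1) + (0*(-2))*2 = -17/3 + (0*(-2))*2 = -17/3 + 0*2 = -17/3 + 0 = -17/3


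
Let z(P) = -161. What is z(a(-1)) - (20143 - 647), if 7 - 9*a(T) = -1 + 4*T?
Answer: -19657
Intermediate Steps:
a(T) = 8/9 - 4*T/9 (a(T) = 7/9 - (-1 + 4*T)/9 = 7/9 + (⅑ - 4*T/9) = 8/9 - 4*T/9)
z(a(-1)) - (20143 - 647) = -161 - (20143 - 647) = -161 - 1*19496 = -161 - 19496 = -19657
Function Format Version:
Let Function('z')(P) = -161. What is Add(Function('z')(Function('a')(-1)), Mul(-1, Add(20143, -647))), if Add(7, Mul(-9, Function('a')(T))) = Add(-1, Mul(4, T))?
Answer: -19657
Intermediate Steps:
Function('a')(T) = Add(Rational(8, 9), Mul(Rational(-4, 9), T)) (Function('a')(T) = Add(Rational(7, 9), Mul(Rational(-1, 9), Add(-1, Mul(4, T)))) = Add(Rational(7, 9), Add(Rational(1, 9), Mul(Rational(-4, 9), T))) = Add(Rational(8, 9), Mul(Rational(-4, 9), T)))
Add(Function('z')(Function('a')(-1)), Mul(-1, Add(20143, -647))) = Add(-161, Mul(-1, Add(20143, -647))) = Add(-161, Mul(-1, 19496)) = Add(-161, -19496) = -19657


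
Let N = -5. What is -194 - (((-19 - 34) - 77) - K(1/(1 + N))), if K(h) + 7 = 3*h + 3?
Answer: -275/4 ≈ -68.750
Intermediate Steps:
K(h) = -4 + 3*h (K(h) = -7 + (3*h + 3) = -7 + (3 + 3*h) = -4 + 3*h)
-194 - (((-19 - 34) - 77) - K(1/(1 + N))) = -194 - (((-19 - 34) - 77) - (-4 + 3/(1 - 5))) = -194 - ((-53 - 77) - (-4 + 3/(-4))) = -194 - (-130 - (-4 + 3*(-¼))) = -194 - (-130 - (-4 - ¾)) = -194 - (-130 - 1*(-19/4)) = -194 - (-130 + 19/4) = -194 - 1*(-501/4) = -194 + 501/4 = -275/4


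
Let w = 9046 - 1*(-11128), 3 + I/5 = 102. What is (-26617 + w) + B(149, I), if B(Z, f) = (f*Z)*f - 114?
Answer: 36502168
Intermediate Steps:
I = 495 (I = -15 + 5*102 = -15 + 510 = 495)
B(Z, f) = -114 + Z*f² (B(Z, f) = (Z*f)*f - 114 = Z*f² - 114 = -114 + Z*f²)
w = 20174 (w = 9046 + 11128 = 20174)
(-26617 + w) + B(149, I) = (-26617 + 20174) + (-114 + 149*495²) = -6443 + (-114 + 149*245025) = -6443 + (-114 + 36508725) = -6443 + 36508611 = 36502168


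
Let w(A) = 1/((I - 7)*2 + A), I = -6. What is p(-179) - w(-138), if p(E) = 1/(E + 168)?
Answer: -153/1804 ≈ -0.084812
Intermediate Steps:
p(E) = 1/(168 + E)
w(A) = 1/(-26 + A) (w(A) = 1/((-6 - 7)*2 + A) = 1/(-13*2 + A) = 1/(-26 + A))
p(-179) - w(-138) = 1/(168 - 179) - 1/(-26 - 138) = 1/(-11) - 1/(-164) = -1/11 - 1*(-1/164) = -1/11 + 1/164 = -153/1804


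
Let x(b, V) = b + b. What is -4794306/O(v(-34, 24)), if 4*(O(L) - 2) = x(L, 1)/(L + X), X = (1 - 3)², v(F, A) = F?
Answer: -13075380/7 ≈ -1.8679e+6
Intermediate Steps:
X = 4 (X = (-2)² = 4)
x(b, V) = 2*b
O(L) = 2 + L/(2*(4 + L)) (O(L) = 2 + ((2*L)/(L + 4))/4 = 2 + ((2*L)/(4 + L))/4 = 2 + (2*L/(4 + L))/4 = 2 + L/(2*(4 + L)))
-4794306/O(v(-34, 24)) = -4794306*2*(4 - 34)/(16 + 5*(-34)) = -4794306*(-60/(16 - 170)) = -4794306/((½)*(-1/30)*(-154)) = -4794306/77/30 = -4794306*30/77 = -13075380/7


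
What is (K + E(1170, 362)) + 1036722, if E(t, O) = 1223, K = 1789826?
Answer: 2827771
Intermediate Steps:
(K + E(1170, 362)) + 1036722 = (1789826 + 1223) + 1036722 = 1791049 + 1036722 = 2827771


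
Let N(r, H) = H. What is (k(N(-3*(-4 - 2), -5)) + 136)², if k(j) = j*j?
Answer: 25921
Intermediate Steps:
k(j) = j²
(k(N(-3*(-4 - 2), -5)) + 136)² = ((-5)² + 136)² = (25 + 136)² = 161² = 25921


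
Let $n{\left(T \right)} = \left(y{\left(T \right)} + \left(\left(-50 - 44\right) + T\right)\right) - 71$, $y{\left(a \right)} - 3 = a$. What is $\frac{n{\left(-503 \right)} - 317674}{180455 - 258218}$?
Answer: $\frac{318842}{77763} \approx 4.1002$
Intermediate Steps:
$y{\left(a \right)} = 3 + a$
$n{\left(T \right)} = -162 + 2 T$ ($n{\left(T \right)} = \left(\left(3 + T\right) + \left(\left(-50 - 44\right) + T\right)\right) - 71 = \left(\left(3 + T\right) + \left(-94 + T\right)\right) - 71 = \left(-91 + 2 T\right) - 71 = -162 + 2 T$)
$\frac{n{\left(-503 \right)} - 317674}{180455 - 258218} = \frac{\left(-162 + 2 \left(-503\right)\right) - 317674}{180455 - 258218} = \frac{\left(-162 - 1006\right) - 317674}{-77763} = \left(-1168 - 317674\right) \left(- \frac{1}{77763}\right) = \left(-318842\right) \left(- \frac{1}{77763}\right) = \frac{318842}{77763}$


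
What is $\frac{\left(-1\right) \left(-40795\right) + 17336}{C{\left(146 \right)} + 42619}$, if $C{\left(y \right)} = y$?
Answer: $\frac{19377}{14255} \approx 1.3593$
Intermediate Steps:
$\frac{\left(-1\right) \left(-40795\right) + 17336}{C{\left(146 \right)} + 42619} = \frac{\left(-1\right) \left(-40795\right) + 17336}{146 + 42619} = \frac{40795 + 17336}{42765} = 58131 \cdot \frac{1}{42765} = \frac{19377}{14255}$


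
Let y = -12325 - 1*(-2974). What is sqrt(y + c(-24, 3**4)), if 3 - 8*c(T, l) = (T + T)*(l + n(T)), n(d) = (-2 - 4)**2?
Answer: I*sqrt(138378)/4 ≈ 92.998*I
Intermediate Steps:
n(d) = 36 (n(d) = (-6)**2 = 36)
c(T, l) = 3/8 - T*(36 + l)/4 (c(T, l) = 3/8 - (T + T)*(l + 36)/8 = 3/8 - 2*T*(36 + l)/8 = 3/8 - T*(36 + l)/4)
y = -9351 (y = -12325 + 2974 = -9351)
sqrt(y + c(-24, 3**4)) = sqrt(-9351 + (3/8 - 9*(-24) - 1/4*(-24)*3**4)) = sqrt(-9351 + (3/8 + 216 - 1/4*(-24)*81)) = sqrt(-9351 + (3/8 + 216 + 486)) = sqrt(-9351 + 5619/8) = sqrt(-69189/8) = I*sqrt(138378)/4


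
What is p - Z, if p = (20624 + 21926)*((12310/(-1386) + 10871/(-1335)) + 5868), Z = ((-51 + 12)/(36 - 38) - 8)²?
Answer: 61420143629027/246708 ≈ 2.4896e+8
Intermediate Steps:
Z = 529/4 (Z = (-39/(-2) - 8)² = (-39*(-½) - 8)² = (39/2 - 8)² = (23/2)² = 529/4 ≈ 132.25)
p = 15355044064040/61677 (p = 42550*((12310*(-1/1386) + 10871*(-1/1335)) + 5868) = 42550*((-6155/693 - 10871/1335) + 5868) = 42550*(-5250176/308385 + 5868) = 42550*(1804353004/308385) = 15355044064040/61677 ≈ 2.4896e+8)
p - Z = 15355044064040/61677 - 1*529/4 = 15355044064040/61677 - 529/4 = 61420143629027/246708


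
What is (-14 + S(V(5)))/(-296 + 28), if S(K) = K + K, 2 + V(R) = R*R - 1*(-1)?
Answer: -17/134 ≈ -0.12687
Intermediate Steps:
V(R) = -1 + R² (V(R) = -2 + (R*R - 1*(-1)) = -2 + (R² + 1) = -2 + (1 + R²) = -1 + R²)
S(K) = 2*K
(-14 + S(V(5)))/(-296 + 28) = (-14 + 2*(-1 + 5²))/(-296 + 28) = (-14 + 2*(-1 + 25))/(-268) = (-14 + 2*24)*(-1/268) = (-14 + 48)*(-1/268) = 34*(-1/268) = -17/134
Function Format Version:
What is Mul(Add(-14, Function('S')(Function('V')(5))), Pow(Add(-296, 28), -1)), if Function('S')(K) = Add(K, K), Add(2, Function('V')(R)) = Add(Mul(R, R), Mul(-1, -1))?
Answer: Rational(-17, 134) ≈ -0.12687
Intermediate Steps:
Function('V')(R) = Add(-1, Pow(R, 2)) (Function('V')(R) = Add(-2, Add(Mul(R, R), Mul(-1, -1))) = Add(-2, Add(Pow(R, 2), 1)) = Add(-2, Add(1, Pow(R, 2))) = Add(-1, Pow(R, 2)))
Function('S')(K) = Mul(2, K)
Mul(Add(-14, Function('S')(Function('V')(5))), Pow(Add(-296, 28), -1)) = Mul(Add(-14, Mul(2, Add(-1, Pow(5, 2)))), Pow(Add(-296, 28), -1)) = Mul(Add(-14, Mul(2, Add(-1, 25))), Pow(-268, -1)) = Mul(Add(-14, Mul(2, 24)), Rational(-1, 268)) = Mul(Add(-14, 48), Rational(-1, 268)) = Mul(34, Rational(-1, 268)) = Rational(-17, 134)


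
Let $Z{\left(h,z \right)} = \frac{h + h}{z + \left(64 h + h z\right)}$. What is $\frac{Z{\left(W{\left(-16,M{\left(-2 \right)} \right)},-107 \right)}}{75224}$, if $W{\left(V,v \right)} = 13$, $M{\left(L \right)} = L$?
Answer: $- \frac{13}{25049592} \approx -5.1897 \cdot 10^{-7}$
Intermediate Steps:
$Z{\left(h,z \right)} = \frac{2 h}{z + 64 h + h z}$
$\frac{Z{\left(W{\left(-16,M{\left(-2 \right)} \right)},-107 \right)}}{75224} = \frac{2 \cdot 13 \frac{1}{-107 + 64 \cdot 13 + 13 \left(-107\right)}}{75224} = 2 \cdot 13 \frac{1}{-107 + 832 - 1391} \cdot \frac{1}{75224} = 2 \cdot 13 \frac{1}{-666} \cdot \frac{1}{75224} = 2 \cdot 13 \left(- \frac{1}{666}\right) \frac{1}{75224} = \left(- \frac{13}{333}\right) \frac{1}{75224} = - \frac{13}{25049592}$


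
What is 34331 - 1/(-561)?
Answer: 19259692/561 ≈ 34331.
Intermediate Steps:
34331 - 1/(-561) = 34331 - 1*(-1/561) = 34331 + 1/561 = 19259692/561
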